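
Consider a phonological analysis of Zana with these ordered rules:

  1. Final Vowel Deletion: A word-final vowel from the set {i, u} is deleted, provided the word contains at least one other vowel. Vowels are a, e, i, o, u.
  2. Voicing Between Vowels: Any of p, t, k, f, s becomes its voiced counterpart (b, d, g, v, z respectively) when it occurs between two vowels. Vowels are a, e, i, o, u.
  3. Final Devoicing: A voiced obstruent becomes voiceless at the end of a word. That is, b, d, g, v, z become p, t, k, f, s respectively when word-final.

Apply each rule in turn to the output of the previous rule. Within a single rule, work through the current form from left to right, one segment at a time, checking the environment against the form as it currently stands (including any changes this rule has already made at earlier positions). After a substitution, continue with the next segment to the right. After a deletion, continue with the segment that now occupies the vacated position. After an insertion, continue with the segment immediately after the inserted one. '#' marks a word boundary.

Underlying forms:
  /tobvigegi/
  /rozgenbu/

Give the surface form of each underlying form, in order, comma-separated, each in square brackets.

/tobvigegi/:
  1 Final Vowel Deletion: [tobvigegi] → [tobvigeg]
  2 Voicing Between Vowels: no change — [tobvigeg]
  3 Final Devoicing: [tobvigeg] → [tobvigek]
/rozgenbu/:
  1 Final Vowel Deletion: [rozgenbu] → [rozgenb]
  2 Voicing Between Vowels: no change — [rozgenb]
  3 Final Devoicing: [rozgenb] → [rozgenp]

[tobvigek], [rozgenp]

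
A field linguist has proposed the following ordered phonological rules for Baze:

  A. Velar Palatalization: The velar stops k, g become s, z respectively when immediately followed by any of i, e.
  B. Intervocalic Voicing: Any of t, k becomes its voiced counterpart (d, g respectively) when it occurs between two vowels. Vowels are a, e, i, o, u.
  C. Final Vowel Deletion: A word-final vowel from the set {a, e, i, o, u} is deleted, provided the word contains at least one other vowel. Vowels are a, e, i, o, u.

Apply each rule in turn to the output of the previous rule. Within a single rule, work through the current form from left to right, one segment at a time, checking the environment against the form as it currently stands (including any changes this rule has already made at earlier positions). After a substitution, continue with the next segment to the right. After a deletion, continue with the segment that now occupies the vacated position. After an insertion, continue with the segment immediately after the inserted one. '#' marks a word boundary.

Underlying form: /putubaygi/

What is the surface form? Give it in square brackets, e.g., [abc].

A Velar Palatalization: [putubaygi] → [putubayzi]
B Intervocalic Voicing: [putubayzi] → [pudubayzi]
C Final Vowel Deletion: [pudubayzi] → [pudubayz]

[pudubayz]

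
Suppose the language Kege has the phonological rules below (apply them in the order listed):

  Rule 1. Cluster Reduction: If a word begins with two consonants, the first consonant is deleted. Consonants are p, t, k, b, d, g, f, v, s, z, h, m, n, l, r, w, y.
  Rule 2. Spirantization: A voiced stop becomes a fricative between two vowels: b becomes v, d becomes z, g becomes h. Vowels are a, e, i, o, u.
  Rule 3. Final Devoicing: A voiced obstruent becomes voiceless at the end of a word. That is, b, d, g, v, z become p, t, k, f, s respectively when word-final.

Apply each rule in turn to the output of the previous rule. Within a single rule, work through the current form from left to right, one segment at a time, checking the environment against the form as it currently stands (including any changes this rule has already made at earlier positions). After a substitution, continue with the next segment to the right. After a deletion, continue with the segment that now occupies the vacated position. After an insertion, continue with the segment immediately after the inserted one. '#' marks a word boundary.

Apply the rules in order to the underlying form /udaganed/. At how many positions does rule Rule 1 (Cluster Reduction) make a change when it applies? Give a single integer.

0

Rule 1 Cluster Reduction: no change — [udaganed]
Rule 2 Spirantization: [udaganed] → [uzahaned]
Rule 3 Final Devoicing: [uzahaned] → [uzahanet]
Rule Rule 1 changed 0 position(s).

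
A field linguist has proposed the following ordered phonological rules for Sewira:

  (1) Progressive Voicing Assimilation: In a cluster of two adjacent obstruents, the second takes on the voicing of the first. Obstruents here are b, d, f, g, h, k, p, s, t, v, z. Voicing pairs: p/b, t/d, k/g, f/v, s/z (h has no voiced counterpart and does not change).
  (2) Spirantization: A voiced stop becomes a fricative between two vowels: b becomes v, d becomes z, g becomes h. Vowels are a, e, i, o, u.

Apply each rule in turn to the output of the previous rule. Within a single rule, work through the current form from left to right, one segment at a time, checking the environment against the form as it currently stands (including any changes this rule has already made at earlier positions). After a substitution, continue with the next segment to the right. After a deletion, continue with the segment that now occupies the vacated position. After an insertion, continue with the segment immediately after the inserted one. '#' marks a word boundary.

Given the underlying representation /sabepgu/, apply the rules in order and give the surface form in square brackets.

(1) Progressive Voicing Assimilation: [sabepgu] → [sabepku]
(2) Spirantization: [sabepku] → [savepku]

[savepku]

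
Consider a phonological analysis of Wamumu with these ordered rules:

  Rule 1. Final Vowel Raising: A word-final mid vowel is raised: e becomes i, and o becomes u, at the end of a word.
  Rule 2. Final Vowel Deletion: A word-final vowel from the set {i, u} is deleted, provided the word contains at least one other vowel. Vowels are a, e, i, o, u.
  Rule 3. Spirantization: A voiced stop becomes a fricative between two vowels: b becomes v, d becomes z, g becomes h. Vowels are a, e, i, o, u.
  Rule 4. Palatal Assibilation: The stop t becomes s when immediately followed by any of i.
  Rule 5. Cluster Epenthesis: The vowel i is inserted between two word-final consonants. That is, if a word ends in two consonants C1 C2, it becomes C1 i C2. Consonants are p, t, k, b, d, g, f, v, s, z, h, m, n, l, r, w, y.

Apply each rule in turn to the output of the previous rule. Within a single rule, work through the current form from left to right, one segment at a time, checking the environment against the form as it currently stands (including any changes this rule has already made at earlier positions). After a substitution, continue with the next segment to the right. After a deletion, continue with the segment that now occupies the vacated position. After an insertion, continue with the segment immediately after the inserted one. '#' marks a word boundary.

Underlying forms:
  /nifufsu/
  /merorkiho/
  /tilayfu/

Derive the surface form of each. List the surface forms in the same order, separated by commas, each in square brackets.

/nifufsu/:
  Rule 1 Final Vowel Raising: no change — [nifufsu]
  Rule 2 Final Vowel Deletion: [nifufsu] → [nifufs]
  Rule 3 Spirantization: no change — [nifufs]
  Rule 4 Palatal Assibilation: no change — [nifufs]
  Rule 5 Cluster Epenthesis: [nifufs] → [nifufis]
/merorkiho/:
  Rule 1 Final Vowel Raising: [merorkiho] → [merorkihu]
  Rule 2 Final Vowel Deletion: [merorkihu] → [merorkih]
  Rule 3 Spirantization: no change — [merorkih]
  Rule 4 Palatal Assibilation: no change — [merorkih]
  Rule 5 Cluster Epenthesis: no change — [merorkih]
/tilayfu/:
  Rule 1 Final Vowel Raising: no change — [tilayfu]
  Rule 2 Final Vowel Deletion: [tilayfu] → [tilayf]
  Rule 3 Spirantization: no change — [tilayf]
  Rule 4 Palatal Assibilation: [tilayf] → [silayf]
  Rule 5 Cluster Epenthesis: [silayf] → [silayif]

[nifufis], [merorkih], [silayif]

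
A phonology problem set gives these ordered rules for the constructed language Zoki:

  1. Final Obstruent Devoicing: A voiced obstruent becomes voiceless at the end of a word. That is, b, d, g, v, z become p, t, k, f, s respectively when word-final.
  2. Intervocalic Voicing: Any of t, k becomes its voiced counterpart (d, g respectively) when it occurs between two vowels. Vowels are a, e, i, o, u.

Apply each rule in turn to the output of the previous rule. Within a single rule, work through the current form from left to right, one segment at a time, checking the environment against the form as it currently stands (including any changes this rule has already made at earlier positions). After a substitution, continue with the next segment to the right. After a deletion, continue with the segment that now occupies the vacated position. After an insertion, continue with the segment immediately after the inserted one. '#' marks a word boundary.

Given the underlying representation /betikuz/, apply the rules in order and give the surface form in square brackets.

[bedigus]

1 Final Obstruent Devoicing: [betikuz] → [betikus]
2 Intervocalic Voicing: [betikus] → [bedigus]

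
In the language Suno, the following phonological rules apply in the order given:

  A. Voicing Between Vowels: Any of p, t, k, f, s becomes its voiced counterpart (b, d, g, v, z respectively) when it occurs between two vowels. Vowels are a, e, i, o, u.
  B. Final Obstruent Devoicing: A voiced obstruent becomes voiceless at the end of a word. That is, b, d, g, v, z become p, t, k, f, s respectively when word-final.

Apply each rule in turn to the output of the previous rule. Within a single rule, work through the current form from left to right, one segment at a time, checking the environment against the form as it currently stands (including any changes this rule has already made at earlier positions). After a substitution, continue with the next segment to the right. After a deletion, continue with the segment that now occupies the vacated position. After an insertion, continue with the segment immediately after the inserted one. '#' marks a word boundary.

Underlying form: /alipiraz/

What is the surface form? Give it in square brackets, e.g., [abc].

[alibiras]

A Voicing Between Vowels: [alipiraz] → [alibiraz]
B Final Obstruent Devoicing: [alibiraz] → [alibiras]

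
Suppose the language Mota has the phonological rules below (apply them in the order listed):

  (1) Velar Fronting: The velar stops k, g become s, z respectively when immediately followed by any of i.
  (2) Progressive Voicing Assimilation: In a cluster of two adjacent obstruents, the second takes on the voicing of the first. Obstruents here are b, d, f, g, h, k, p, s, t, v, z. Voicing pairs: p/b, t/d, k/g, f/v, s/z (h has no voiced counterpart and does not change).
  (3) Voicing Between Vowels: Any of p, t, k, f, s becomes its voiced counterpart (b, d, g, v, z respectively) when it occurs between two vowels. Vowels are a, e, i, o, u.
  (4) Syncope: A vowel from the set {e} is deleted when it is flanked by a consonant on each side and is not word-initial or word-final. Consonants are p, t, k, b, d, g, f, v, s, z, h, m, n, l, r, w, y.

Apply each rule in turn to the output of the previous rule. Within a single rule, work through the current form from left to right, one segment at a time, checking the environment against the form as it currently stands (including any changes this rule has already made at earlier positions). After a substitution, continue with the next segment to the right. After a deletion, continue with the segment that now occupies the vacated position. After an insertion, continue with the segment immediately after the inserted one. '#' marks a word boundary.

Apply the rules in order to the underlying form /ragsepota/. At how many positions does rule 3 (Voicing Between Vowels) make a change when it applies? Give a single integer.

(1) Velar Fronting: no change — [ragsepota]
(2) Progressive Voicing Assimilation: [ragsepota] → [ragzepota]
(3) Voicing Between Vowels: [ragzepota] → [ragzeboda]
(4) Syncope: [ragzeboda] → [ragzboda]
Rule 3 changed 2 position(s).

2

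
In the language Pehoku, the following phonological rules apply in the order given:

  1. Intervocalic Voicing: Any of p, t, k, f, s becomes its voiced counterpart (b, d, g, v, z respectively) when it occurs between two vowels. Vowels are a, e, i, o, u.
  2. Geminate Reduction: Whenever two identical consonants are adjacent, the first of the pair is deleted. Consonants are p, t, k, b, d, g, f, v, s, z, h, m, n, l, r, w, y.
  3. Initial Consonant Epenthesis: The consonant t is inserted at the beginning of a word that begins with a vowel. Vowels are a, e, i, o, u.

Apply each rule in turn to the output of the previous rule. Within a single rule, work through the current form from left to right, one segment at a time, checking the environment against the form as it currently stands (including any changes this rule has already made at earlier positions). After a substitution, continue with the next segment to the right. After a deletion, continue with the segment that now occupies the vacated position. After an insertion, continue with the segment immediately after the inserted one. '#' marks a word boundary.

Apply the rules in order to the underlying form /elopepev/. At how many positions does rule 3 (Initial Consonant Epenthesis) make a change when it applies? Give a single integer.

1 Intervocalic Voicing: [elopepev] → [elobebev]
2 Geminate Reduction: no change — [elobebev]
3 Initial Consonant Epenthesis: [elobebev] → [telobebev]
Rule 3 changed 1 position(s).

1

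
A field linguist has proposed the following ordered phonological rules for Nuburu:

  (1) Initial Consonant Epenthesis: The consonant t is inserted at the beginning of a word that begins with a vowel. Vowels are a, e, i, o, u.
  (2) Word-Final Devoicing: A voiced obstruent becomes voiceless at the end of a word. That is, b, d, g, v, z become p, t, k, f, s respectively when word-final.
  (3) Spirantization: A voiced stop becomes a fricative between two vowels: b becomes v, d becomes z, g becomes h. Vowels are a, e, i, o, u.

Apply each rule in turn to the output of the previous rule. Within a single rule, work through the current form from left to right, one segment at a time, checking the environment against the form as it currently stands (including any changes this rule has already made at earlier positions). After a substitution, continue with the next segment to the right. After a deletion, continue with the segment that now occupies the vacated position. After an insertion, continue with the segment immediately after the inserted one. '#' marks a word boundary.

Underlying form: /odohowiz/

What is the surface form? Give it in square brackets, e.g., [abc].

(1) Initial Consonant Epenthesis: [odohowiz] → [todohowiz]
(2) Word-Final Devoicing: [todohowiz] → [todohowis]
(3) Spirantization: [todohowis] → [tozohowis]

[tozohowis]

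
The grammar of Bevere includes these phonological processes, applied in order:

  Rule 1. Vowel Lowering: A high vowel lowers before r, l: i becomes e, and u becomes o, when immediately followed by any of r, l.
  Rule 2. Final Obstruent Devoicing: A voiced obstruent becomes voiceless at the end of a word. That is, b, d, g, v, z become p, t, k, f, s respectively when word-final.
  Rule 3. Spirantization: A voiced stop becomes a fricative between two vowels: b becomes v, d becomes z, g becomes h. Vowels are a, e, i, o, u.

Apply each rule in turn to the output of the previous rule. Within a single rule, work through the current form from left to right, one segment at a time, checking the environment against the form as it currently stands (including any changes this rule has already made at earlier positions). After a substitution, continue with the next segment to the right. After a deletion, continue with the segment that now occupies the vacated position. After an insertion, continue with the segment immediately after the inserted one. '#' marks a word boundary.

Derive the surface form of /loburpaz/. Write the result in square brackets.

[lovorpas]

Rule 1 Vowel Lowering: [loburpaz] → [loborpaz]
Rule 2 Final Obstruent Devoicing: [loborpaz] → [loborpas]
Rule 3 Spirantization: [loborpas] → [lovorpas]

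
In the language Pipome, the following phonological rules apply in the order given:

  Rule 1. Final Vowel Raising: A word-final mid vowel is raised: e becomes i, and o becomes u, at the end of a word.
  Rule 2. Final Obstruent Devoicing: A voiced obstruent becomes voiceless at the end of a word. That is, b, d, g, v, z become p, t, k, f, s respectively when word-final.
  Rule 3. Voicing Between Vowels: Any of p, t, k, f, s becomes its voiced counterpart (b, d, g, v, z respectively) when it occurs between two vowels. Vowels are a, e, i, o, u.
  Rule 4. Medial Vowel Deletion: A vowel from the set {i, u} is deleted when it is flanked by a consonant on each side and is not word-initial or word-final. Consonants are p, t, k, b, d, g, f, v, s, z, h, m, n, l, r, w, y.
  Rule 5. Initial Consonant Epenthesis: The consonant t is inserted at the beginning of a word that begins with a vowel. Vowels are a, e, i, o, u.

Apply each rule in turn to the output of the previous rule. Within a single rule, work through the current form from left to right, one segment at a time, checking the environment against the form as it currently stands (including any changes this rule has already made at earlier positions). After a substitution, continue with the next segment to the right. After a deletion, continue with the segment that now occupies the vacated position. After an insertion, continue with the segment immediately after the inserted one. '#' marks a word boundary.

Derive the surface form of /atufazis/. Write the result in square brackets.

[tadvazs]

Rule 1 Final Vowel Raising: no change — [atufazis]
Rule 2 Final Obstruent Devoicing: no change — [atufazis]
Rule 3 Voicing Between Vowels: [atufazis] → [aduvazis]
Rule 4 Medial Vowel Deletion: [aduvazis] → [advazs]
Rule 5 Initial Consonant Epenthesis: [advazs] → [tadvazs]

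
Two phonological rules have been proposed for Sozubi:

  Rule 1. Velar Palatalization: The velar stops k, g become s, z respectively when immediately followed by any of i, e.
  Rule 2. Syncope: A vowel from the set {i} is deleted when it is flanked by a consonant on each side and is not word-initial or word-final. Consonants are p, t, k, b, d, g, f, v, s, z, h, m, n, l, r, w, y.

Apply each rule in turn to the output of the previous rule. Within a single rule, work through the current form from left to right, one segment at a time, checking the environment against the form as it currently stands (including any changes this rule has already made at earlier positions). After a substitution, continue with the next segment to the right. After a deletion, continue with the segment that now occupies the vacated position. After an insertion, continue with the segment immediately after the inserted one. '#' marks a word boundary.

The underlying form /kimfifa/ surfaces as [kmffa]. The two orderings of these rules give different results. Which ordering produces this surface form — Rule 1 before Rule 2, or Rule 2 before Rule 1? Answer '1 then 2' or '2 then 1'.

Order 1 then 2:
  1 Velar Palatalization: [kimfifa] → [simfifa]
  2 Syncope: [simfifa] → [smffa]
  result: [smffa]
Order 2 then 1:
  2 Syncope: [kimfifa] → [kmffa]
  1 Velar Palatalization: no change — [kmffa]
  result: [kmffa]

2 then 1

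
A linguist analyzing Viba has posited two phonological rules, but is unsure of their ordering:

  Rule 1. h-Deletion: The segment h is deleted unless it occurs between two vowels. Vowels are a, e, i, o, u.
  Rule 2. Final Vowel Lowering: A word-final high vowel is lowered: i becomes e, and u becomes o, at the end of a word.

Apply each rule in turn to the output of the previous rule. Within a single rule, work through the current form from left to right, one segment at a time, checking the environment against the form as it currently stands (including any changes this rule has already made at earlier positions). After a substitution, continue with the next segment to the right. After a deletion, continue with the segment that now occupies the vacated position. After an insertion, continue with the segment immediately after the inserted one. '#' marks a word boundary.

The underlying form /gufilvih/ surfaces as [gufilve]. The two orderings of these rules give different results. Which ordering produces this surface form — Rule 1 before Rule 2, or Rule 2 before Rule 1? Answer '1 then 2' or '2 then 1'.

1 then 2

Order 1 then 2:
  1 h-Deletion: [gufilvih] → [gufilvi]
  2 Final Vowel Lowering: [gufilvi] → [gufilve]
  result: [gufilve]
Order 2 then 1:
  2 Final Vowel Lowering: no change — [gufilvih]
  1 h-Deletion: [gufilvih] → [gufilvi]
  result: [gufilvi]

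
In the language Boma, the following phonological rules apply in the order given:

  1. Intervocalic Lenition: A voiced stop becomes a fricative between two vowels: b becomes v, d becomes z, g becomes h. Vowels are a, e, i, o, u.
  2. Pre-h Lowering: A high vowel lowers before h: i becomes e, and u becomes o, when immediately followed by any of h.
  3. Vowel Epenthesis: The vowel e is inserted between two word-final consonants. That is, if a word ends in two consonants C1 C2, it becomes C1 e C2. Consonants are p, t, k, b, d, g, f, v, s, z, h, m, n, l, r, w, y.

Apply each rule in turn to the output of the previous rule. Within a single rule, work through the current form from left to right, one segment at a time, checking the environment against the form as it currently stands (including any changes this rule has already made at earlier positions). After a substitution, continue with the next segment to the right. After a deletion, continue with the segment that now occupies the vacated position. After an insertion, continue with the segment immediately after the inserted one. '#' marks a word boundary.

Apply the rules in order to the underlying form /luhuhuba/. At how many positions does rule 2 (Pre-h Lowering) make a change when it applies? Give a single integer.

2

1 Intervocalic Lenition: [luhuhuba] → [luhuhuva]
2 Pre-h Lowering: [luhuhuva] → [lohohuva]
3 Vowel Epenthesis: no change — [lohohuva]
Rule 2 changed 2 position(s).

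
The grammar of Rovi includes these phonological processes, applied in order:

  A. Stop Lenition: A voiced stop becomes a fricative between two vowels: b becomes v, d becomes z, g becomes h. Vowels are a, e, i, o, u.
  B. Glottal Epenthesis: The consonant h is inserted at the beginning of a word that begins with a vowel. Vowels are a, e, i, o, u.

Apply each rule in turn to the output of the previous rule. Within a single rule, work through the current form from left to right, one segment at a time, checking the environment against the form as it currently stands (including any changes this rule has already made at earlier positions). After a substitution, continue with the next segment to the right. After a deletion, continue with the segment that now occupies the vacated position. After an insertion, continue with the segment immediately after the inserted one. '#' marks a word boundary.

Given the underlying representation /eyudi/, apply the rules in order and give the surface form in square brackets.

[heyuzi]

A Stop Lenition: [eyudi] → [eyuzi]
B Glottal Epenthesis: [eyuzi] → [heyuzi]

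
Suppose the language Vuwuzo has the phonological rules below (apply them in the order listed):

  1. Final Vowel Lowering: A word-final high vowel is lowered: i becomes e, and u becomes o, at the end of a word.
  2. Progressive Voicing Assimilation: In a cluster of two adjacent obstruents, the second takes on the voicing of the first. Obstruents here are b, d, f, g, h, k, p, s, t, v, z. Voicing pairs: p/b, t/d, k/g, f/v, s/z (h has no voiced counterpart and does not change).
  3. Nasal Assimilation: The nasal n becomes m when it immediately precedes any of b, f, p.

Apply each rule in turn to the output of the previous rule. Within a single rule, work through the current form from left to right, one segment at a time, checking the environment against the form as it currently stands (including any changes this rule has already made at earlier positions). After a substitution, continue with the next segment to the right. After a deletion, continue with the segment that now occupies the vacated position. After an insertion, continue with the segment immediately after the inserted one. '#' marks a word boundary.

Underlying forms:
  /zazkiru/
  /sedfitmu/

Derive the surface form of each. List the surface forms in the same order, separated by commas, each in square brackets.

/zazkiru/:
  1 Final Vowel Lowering: [zazkiru] → [zazkiro]
  2 Progressive Voicing Assimilation: [zazkiro] → [zazgiro]
  3 Nasal Assimilation: no change — [zazgiro]
/sedfitmu/:
  1 Final Vowel Lowering: [sedfitmu] → [sedfitmo]
  2 Progressive Voicing Assimilation: [sedfitmo] → [sedvitmo]
  3 Nasal Assimilation: no change — [sedvitmo]

[zazgiro], [sedvitmo]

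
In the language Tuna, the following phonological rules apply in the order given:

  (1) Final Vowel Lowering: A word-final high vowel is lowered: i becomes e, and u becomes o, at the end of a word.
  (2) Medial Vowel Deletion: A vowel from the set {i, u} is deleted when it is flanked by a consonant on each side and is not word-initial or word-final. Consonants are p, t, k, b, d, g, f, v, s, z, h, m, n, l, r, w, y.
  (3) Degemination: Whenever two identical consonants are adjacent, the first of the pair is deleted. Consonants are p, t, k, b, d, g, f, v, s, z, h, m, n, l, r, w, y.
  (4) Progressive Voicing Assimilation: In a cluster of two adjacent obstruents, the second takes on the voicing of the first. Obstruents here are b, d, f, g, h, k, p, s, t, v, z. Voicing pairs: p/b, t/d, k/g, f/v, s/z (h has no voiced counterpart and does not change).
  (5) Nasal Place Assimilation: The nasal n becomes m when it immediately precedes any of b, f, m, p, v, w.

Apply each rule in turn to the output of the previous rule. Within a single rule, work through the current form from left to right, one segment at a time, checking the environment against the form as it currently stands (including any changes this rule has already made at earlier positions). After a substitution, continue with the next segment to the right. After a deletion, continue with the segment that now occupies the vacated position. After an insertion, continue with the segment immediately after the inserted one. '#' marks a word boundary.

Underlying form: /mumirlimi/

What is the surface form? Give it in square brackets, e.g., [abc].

[mrlme]

(1) Final Vowel Lowering: [mumirlimi] → [mumirlime]
(2) Medial Vowel Deletion: [mumirlime] → [mmrlme]
(3) Degemination: [mmrlme] → [mrlme]
(4) Progressive Voicing Assimilation: no change — [mrlme]
(5) Nasal Place Assimilation: no change — [mrlme]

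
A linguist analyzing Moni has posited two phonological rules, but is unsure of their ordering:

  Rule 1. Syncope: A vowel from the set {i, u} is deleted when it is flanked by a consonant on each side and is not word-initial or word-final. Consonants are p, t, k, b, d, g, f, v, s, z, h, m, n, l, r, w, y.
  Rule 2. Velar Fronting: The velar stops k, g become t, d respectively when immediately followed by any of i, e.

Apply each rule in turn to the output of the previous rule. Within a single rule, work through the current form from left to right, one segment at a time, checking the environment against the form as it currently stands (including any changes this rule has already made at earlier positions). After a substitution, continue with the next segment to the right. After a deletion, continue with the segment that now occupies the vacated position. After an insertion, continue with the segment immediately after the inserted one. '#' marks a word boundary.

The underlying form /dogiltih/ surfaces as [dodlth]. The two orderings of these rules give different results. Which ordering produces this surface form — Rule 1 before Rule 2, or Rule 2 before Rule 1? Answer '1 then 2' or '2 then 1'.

Order 1 then 2:
  1 Syncope: [dogiltih] → [doglth]
  2 Velar Fronting: no change — [doglth]
  result: [doglth]
Order 2 then 1:
  2 Velar Fronting: [dogiltih] → [dodiltih]
  1 Syncope: [dodiltih] → [dodlth]
  result: [dodlth]

2 then 1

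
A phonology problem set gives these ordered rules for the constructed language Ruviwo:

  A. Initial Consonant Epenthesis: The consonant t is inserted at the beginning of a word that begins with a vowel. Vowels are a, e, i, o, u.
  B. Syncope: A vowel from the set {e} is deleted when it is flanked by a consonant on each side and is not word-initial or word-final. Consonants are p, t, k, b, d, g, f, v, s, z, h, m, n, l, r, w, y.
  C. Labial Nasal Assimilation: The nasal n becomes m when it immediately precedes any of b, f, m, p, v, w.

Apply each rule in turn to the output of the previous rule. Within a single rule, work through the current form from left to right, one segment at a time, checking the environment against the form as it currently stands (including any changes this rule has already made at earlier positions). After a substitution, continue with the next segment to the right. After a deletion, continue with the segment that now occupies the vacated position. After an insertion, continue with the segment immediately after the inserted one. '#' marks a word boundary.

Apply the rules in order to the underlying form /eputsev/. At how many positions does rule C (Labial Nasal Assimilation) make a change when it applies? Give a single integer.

A Initial Consonant Epenthesis: [eputsev] → [teputsev]
B Syncope: [teputsev] → [tputsv]
C Labial Nasal Assimilation: no change — [tputsv]
Rule C changed 0 position(s).

0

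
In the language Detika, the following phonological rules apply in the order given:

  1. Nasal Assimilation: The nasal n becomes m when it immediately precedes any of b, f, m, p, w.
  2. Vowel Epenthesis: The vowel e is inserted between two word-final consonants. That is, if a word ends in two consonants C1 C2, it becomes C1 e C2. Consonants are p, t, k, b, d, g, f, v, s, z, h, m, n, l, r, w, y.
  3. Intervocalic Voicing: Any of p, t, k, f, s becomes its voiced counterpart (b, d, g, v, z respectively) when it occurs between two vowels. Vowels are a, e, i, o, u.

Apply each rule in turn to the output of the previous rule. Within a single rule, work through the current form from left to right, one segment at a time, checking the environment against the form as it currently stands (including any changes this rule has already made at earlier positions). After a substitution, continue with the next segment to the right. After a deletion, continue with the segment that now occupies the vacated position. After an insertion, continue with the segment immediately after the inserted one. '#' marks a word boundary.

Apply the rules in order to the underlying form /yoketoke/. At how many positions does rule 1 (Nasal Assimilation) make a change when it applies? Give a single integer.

0

1 Nasal Assimilation: no change — [yoketoke]
2 Vowel Epenthesis: no change — [yoketoke]
3 Intervocalic Voicing: [yoketoke] → [yogedoge]
Rule 1 changed 0 position(s).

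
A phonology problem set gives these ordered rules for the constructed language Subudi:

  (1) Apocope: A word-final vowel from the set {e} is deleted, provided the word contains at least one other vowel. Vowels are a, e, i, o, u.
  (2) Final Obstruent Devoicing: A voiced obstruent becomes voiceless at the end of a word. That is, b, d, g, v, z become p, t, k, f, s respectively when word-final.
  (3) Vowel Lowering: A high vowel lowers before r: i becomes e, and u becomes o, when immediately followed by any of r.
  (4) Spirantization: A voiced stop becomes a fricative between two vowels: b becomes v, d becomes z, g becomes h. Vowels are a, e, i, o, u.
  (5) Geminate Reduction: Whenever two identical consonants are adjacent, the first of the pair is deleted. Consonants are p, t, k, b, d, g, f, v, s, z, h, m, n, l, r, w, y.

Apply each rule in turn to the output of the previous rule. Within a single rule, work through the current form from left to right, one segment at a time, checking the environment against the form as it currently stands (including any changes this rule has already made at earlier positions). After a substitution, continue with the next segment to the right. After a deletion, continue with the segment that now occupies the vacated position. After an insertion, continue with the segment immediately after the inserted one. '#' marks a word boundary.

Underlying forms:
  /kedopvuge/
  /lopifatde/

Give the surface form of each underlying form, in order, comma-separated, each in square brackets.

/kedopvuge/:
  (1) Apocope: [kedopvuge] → [kedopvug]
  (2) Final Obstruent Devoicing: [kedopvug] → [kedopvuk]
  (3) Vowel Lowering: no change — [kedopvuk]
  (4) Spirantization: [kedopvuk] → [kezopvuk]
  (5) Geminate Reduction: no change — [kezopvuk]
/lopifatde/:
  (1) Apocope: [lopifatde] → [lopifatd]
  (2) Final Obstruent Devoicing: [lopifatd] → [lopifatt]
  (3) Vowel Lowering: no change — [lopifatt]
  (4) Spirantization: no change — [lopifatt]
  (5) Geminate Reduction: [lopifatt] → [lopifat]

[kezopvuk], [lopifat]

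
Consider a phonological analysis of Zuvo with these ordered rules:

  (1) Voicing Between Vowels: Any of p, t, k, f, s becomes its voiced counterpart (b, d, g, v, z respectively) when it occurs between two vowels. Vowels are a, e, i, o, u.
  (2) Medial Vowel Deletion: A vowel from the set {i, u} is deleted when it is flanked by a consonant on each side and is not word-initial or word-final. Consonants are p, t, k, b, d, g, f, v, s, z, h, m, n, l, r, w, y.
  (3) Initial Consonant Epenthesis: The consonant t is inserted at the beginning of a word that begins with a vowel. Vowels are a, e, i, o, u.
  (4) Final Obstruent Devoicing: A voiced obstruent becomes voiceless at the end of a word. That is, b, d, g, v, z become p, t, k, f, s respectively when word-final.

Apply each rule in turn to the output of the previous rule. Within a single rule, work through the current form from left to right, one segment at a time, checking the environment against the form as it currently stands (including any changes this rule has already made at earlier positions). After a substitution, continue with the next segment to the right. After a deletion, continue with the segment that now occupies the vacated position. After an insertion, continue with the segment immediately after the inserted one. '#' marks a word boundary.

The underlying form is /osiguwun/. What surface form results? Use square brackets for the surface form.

[tozgwn]

(1) Voicing Between Vowels: [osiguwun] → [oziguwun]
(2) Medial Vowel Deletion: [oziguwun] → [ozgwn]
(3) Initial Consonant Epenthesis: [ozgwn] → [tozgwn]
(4) Final Obstruent Devoicing: no change — [tozgwn]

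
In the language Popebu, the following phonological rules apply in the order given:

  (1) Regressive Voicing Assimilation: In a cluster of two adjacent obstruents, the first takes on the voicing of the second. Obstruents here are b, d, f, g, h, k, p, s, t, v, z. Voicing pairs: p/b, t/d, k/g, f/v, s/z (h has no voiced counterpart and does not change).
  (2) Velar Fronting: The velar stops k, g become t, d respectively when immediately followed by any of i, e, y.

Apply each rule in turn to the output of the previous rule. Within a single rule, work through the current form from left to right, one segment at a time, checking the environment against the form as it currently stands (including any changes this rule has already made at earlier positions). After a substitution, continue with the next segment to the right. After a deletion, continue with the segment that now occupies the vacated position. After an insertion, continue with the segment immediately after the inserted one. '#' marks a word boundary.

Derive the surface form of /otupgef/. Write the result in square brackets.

[otubdef]

(1) Regressive Voicing Assimilation: [otupgef] → [otubgef]
(2) Velar Fronting: [otubgef] → [otubdef]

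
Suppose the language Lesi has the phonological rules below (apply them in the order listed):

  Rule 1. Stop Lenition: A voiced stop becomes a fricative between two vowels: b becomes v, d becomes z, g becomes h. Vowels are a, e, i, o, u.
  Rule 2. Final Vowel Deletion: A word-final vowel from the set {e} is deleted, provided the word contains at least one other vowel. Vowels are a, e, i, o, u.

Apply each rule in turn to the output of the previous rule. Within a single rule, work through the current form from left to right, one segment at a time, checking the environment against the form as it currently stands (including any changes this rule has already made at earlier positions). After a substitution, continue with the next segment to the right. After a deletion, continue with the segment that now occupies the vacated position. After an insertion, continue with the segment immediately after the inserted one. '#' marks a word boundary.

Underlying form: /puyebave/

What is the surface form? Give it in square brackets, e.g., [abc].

Rule 1 Stop Lenition: [puyebave] → [puyevave]
Rule 2 Final Vowel Deletion: [puyevave] → [puyevav]

[puyevav]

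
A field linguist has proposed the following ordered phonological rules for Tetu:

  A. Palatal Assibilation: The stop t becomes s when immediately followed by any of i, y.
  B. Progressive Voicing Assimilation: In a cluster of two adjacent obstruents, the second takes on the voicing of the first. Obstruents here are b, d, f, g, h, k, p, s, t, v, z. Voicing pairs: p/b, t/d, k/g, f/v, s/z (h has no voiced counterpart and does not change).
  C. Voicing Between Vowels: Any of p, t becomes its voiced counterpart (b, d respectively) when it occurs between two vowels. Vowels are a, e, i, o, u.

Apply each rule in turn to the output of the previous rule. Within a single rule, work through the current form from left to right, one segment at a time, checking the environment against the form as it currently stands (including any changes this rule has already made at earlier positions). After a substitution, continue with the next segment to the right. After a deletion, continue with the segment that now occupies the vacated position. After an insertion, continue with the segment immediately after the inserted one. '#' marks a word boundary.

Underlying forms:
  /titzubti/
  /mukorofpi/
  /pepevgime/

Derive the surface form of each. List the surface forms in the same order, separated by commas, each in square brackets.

[sitsubzi], [mukorofpi], [pebevgime]

/titzubti/:
  A Palatal Assibilation: [titzubti] → [sitzubsi]
  B Progressive Voicing Assimilation: [sitzubsi] → [sitsubzi]
  C Voicing Between Vowels: no change — [sitsubzi]
/mukorofpi/:
  A Palatal Assibilation: no change — [mukorofpi]
  B Progressive Voicing Assimilation: no change — [mukorofpi]
  C Voicing Between Vowels: no change — [mukorofpi]
/pepevgime/:
  A Palatal Assibilation: no change — [pepevgime]
  B Progressive Voicing Assimilation: no change — [pepevgime]
  C Voicing Between Vowels: [pepevgime] → [pebevgime]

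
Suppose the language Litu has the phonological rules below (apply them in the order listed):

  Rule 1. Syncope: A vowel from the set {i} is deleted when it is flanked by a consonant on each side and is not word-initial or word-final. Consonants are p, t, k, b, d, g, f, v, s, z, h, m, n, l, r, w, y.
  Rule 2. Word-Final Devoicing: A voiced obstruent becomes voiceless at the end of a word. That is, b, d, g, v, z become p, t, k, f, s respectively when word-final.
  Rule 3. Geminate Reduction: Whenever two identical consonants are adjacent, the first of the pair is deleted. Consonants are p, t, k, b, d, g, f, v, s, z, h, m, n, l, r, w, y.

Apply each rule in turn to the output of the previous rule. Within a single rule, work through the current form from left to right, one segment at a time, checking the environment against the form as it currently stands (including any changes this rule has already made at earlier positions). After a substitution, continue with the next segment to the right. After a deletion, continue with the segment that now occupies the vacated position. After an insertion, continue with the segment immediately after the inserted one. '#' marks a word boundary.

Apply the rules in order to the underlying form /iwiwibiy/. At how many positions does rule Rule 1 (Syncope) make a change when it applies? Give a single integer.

3

Rule 1 Syncope: [iwiwibiy] → [iwwby]
Rule 2 Word-Final Devoicing: no change — [iwwby]
Rule 3 Geminate Reduction: [iwwby] → [iwby]
Rule Rule 1 changed 3 position(s).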